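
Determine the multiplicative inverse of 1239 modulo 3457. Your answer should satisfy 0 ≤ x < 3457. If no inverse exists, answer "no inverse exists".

1077

Run Euclid on (3457, 1239):
3457 = 2×1239 + 979
1239 = 1×979 + 260
979 = 3×260 + 199
260 = 1×199 + 61
199 = 3×61 + 16
61 = 3×16 + 13
16 = 1×13 + 3
13 = 4×3 + 1
3 = 3×1 + 0
Since gcd(1239, 3457) = 1, back-substitute to write 1 as a combination:
1 = 13 − 4·3
1 = −4·16 + 5·13
1 = 5·61 − 19·16
1 = −19·199 + 62·61
1 = 62·260 − 81·199
1 = −81·979 + 305·260
1 = 305·1239 − 386·979
1 = −386·3457 + 1077·1239
So 1239·1077 ≡ 1 (mod 3457).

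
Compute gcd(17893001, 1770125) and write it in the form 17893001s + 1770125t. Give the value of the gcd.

Apply Euclid's algorithm to 17893001 and 1770125:
17893001 = 10×1770125 + 191751
1770125 = 9×191751 + 44366
191751 = 4×44366 + 14287
44366 = 3×14287 + 1505
14287 = 9×1505 + 742
1505 = 2×742 + 21
742 = 35×21 + 7
21 = 3×7 + 0
gcd(17893001, 1770125) = 7.
Working backward:
7 = 742 − 35·21
7 = −35·1505 + 71·742
7 = 71·14287 − 674·1505
7 = −674·44366 + 2093·14287
7 = 2093·191751 − 9046·44366
7 = −9046·1770125 + 83507·191751
7 = 83507·17893001 − 844116·1770125
So 7 = (83507)·17893001 + (-844116)·1770125.

7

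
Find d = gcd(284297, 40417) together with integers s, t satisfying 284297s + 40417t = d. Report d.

13

Repeated division:
284297 = 7·40417 + 1378
40417 = 29·1378 + 455
1378 = 3·455 + 13
455 = 35·13 + 0
gcd(284297, 40417) = 13.
Express as a combination:
13 = 1378 − 3·455
13 = −3·40417 + 88·1378
13 = 88·284297 − 619·40417
So 13 = (88)·284297 + (-619)·40417.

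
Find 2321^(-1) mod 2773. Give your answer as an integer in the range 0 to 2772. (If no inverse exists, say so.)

Run Euclid on (2773, 2321):
2773 = 1×2321 + 452
2321 = 5×452 + 61
452 = 7×61 + 25
61 = 2×25 + 11
25 = 2×11 + 3
11 = 3×3 + 2
3 = 1×2 + 1
2 = 2×1 + 0
gcd = 1, so the inverse exists. Back-substitute:
1 = 3 − 2
1 = −11 + 4·3
1 = 4·25 − 9·11
1 = −9·61 + 22·25
1 = 22·452 − 163·61
1 = −163·2321 + 837·452
1 = 837·2773 − 1000·2321
Hence 2321⁻¹ ≡ -1000 ≡ 1773 (mod 2773).

1773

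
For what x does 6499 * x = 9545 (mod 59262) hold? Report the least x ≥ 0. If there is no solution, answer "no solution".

First find gcd(6499, 59262):
59262 = 9·6499 + 771
6499 = 8·771 + 331
771 = 2·331 + 109
331 = 3·109 + 4
109 = 27·4 + 1
4 = 4·1 + 0
gcd = 1, so a unique solution mod 59262 exists.
Back-substitute for the Bézout coefficients:
1 = 109 − 27·4
1 = −27·331 + 82·109
1 = 82·771 − 191·331
1 = −191·6499 + 1610·771
1 = 1610·59262 − 14681·6499
So 6499·(-14681) ≡ 1 (mod 59262), giving 6499⁻¹ ≡ 44581.
x ≡ 6499⁻¹·9545 ≡ 44581·9545 ≡ 24485 (mod 59262).

24485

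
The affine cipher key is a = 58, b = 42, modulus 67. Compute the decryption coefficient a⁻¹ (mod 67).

52

Extended Euclidean algorithm:
67 = 1×58 + 9
58 = 6×9 + 4
9 = 2×4 + 1
4 = 4×1 + 0
The gcd is 1. Working backward:
1 = 9 − 2·4
1 = −2·58 + 13·9
1 = 13·67 − 15·58
Thus 58·(-15) ≡ 1 (mod 67); reducing, -15 mod 67 = 52.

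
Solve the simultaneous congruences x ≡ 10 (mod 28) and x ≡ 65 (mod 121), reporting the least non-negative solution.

3090

Write x = 10 + 28·k. Then 28·k ≡ 65 − 10 ≡ 55 (mod 121).
Need 28⁻¹ mod 121. Extended Euclid on (121, 28):
121 = 4×28 + 9
28 = 3×9 + 1
9 = 9×1 + 0
Back-substitute:
1 = 28 − 3·9
1 = −3·121 + 13·28
28⁻¹ ≡ 13 (mod 121), so k ≡ 13·55 ≡ 110 (mod 121).
x = 10 + 28·110 = 3090.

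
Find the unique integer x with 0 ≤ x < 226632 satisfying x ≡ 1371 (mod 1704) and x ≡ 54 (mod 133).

Write x = 1371 + 1704·k. Then 1704·k ≡ 54 − 1371 ≡ 13 (mod 133).
Need 1704⁻¹ mod 133. Extended Euclid on (133, 108):
133 = 1*108 + 25
108 = 4*25 + 8
25 = 3*8 + 1
8 = 8*1 + 0
Back-substitute:
1 = 25 − 3·8
1 = −3·108 + 13·25
1 = 13·133 − 16·108
1704⁻¹ ≡ 117 (mod 133), so k ≡ 117·13 ≡ 58 (mod 133).
x = 1371 + 1704·58 = 100203.

100203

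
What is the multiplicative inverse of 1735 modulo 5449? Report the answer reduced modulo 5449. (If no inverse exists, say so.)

Apply the Euclidean algorithm to 5449 and 1735:
5449 = 3·1735 + 244
1735 = 7·244 + 27
244 = 9·27 + 1
27 = 27·1 + 0
Since gcd(1735, 5449) = 1, back-substitute to write 1 as a combination:
1 = 244 − 9·27
1 = −9·1735 + 64·244
1 = 64·5449 − 201·1735
So 1735·(-201) ≡ 1 (mod 5449), and -201 ≡ 5248 (mod 5449).

5248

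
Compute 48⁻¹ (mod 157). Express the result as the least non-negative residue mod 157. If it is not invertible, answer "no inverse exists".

gcd(157, 48) by repeated division:
157 = 3×48 + 13
48 = 3×13 + 9
13 = 1×9 + 4
9 = 2×4 + 1
4 = 4×1 + 0
Since gcd(48, 157) = 1, back-substitute to write 1 as a combination:
1 = 9 − 2·4
1 = −2·13 + 3·9
1 = 3·48 − 11·13
1 = −11·157 + 36·48
So 48·36 ≡ 1 (mod 157).

36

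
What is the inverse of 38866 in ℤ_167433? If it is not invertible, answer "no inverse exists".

162397

Run Euclid on (167433, 38866):
167433 = 4·38866 + 11969
38866 = 3·11969 + 2959
11969 = 4·2959 + 133
2959 = 22·133 + 33
133 = 4·33 + 1
33 = 33·1 + 0
gcd = 1, so the inverse exists. Back-substitute:
1 = 133 − 4·33
1 = −4·2959 + 89·133
1 = 89·11969 − 360·2959
1 = −360·38866 + 1169·11969
1 = 1169·167433 − 5036·38866
So 38866·(-5036) ≡ 1 (mod 167433), and -5036 ≡ 162397 (mod 167433).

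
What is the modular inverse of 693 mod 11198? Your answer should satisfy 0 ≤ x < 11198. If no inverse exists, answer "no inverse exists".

no inverse exists

Euclidean algorithm on 11198, 693:
11198 = 16×693 + 110
693 = 6×110 + 33
110 = 3×33 + 11
33 = 3×11 + 0
gcd(693, 11198) = 11 ≠ 1, so 693 has no multiplicative inverse modulo 11198.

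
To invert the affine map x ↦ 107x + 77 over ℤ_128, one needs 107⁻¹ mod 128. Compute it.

Run Euclid on (128, 107):
128 = 1*107 + 21
107 = 5*21 + 2
21 = 10*2 + 1
2 = 2*1 + 0
gcd = 1, so the inverse exists. Back-substitute:
1 = 21 − 10·2
1 = −10·107 + 51·21
1 = 51·128 − 61·107
Thus 107·(-61) ≡ 1 (mod 128); reducing, -61 mod 128 = 67.

67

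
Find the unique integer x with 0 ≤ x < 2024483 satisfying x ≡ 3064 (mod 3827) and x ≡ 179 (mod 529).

1954834

Write x = 3064 + 3827·k. Then 3827·k ≡ 179 − 3064 ≡ 289 (mod 529).
Need 3827⁻¹ mod 529. Extended Euclid on (529, 124):
529 = 4*124 + 33
124 = 3*33 + 25
33 = 1*25 + 8
25 = 3*8 + 1
8 = 8*1 + 0
Back-substitute:
1 = 25 − 3·8
1 = −3·33 + 4·25
1 = 4·124 − 15·33
1 = −15·529 + 64·124
3827⁻¹ ≡ 64 (mod 529), so k ≡ 64·289 ≡ 510 (mod 529).
x = 3064 + 3827·510 = 1954834.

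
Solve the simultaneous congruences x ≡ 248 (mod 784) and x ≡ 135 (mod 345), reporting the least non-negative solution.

Write x = 248 + 784·k. Then 784·k ≡ 135 − 248 ≡ 232 (mod 345).
Need 784⁻¹ mod 345. Extended Euclid on (345, 94):
345 = 3*94 + 63
94 = 1*63 + 31
63 = 2*31 + 1
31 = 31*1 + 0
Back-substitute:
1 = 63 − 2·31
1 = −2·94 + 3·63
1 = 3·345 − 11·94
784⁻¹ ≡ 334 (mod 345), so k ≡ 334·232 ≡ 208 (mod 345).
x = 248 + 784·208 = 163320.

163320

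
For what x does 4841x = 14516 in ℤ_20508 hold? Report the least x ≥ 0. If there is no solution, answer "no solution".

18808

First find gcd(4841, 20508):
20508 = 4×4841 + 1144
4841 = 4×1144 + 265
1144 = 4×265 + 84
265 = 3×84 + 13
84 = 6×13 + 6
13 = 2×6 + 1
6 = 6×1 + 0
gcd = 1, so a unique solution mod 20508 exists.
Back-substitute for the Bézout coefficients:
1 = 13 − 2·6
1 = −2·84 + 13·13
1 = 13·265 − 41·84
1 = −41·1144 + 177·265
1 = 177·4841 − 749·1144
1 = −749·20508 + 3173·4841
So 4841·(3173) ≡ 1 (mod 20508), giving 4841⁻¹ ≡ 3173.
x ≡ 4841⁻¹·14516 ≡ 3173·14516 ≡ 18808 (mod 20508).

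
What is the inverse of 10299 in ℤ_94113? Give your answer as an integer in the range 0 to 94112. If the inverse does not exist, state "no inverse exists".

Compute gcd(10299, 94113):
94113 = 9*10299 + 1422
10299 = 7*1422 + 345
1422 = 4*345 + 42
345 = 8*42 + 9
42 = 4*9 + 6
9 = 1*6 + 3
6 = 2*3 + 0
gcd(10299, 94113) = 3 ≠ 1, so 10299 has no multiplicative inverse modulo 94113.

no inverse exists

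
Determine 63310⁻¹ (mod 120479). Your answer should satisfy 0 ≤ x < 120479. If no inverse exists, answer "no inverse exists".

Extended Euclidean algorithm:
120479 = 1·63310 + 57169
63310 = 1·57169 + 6141
57169 = 9·6141 + 1900
6141 = 3·1900 + 441
1900 = 4·441 + 136
441 = 3·136 + 33
136 = 4·33 + 4
33 = 8·4 + 1
4 = 4·1 + 0
Since gcd(63310, 120479) = 1, back-substitute to write 1 as a combination:
1 = 33 − 8·4
1 = −8·136 + 33·33
1 = 33·441 − 107·136
1 = −107·1900 + 461·441
1 = 461·6141 − 1490·1900
1 = −1490·57169 + 13871·6141
1 = 13871·63310 − 15361·57169
1 = −15361·120479 + 29232·63310
So 63310·29232 ≡ 1 (mod 120479).

29232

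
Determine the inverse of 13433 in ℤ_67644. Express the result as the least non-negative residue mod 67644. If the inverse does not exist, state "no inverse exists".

51545

gcd(67644, 13433) by repeated division:
67644 = 5×13433 + 479
13433 = 28×479 + 21
479 = 22×21 + 17
21 = 1×17 + 4
17 = 4×4 + 1
4 = 4×1 + 0
gcd = 1, so the inverse exists. Back-substitute:
1 = 17 − 4·4
1 = −4·21 + 5·17
1 = 5·479 − 114·21
1 = −114·13433 + 3197·479
1 = 3197·67644 − 16099·13433
Hence 13433⁻¹ ≡ -16099 ≡ 51545 (mod 67644).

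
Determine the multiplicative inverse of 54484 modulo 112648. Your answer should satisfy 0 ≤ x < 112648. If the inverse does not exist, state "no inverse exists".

no inverse exists

Euclidean algorithm on 112648, 54484:
112648 = 2*54484 + 3680
54484 = 14*3680 + 2964
3680 = 1*2964 + 716
2964 = 4*716 + 100
716 = 7*100 + 16
100 = 6*16 + 4
16 = 4*4 + 0
The gcd is 4, not 1, hence no inverse exists.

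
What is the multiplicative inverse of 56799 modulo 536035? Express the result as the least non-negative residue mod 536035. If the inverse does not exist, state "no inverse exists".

Extended Euclidean algorithm:
536035 = 9×56799 + 24844
56799 = 2×24844 + 7111
24844 = 3×7111 + 3511
7111 = 2×3511 + 89
3511 = 39×89 + 40
89 = 2×40 + 9
40 = 4×9 + 4
9 = 2×4 + 1
4 = 4×1 + 0
Since gcd(56799, 536035) = 1, back-substitute to write 1 as a combination:
1 = 9 − 2·4
1 = −2·40 + 9·9
1 = 9·89 − 20·40
1 = −20·3511 + 789·89
1 = 789·7111 − 1598·3511
1 = −1598·24844 + 5583·7111
1 = 5583·56799 − 12764·24844
1 = −12764·536035 + 120459·56799
So 56799·120459 ≡ 1 (mod 536035).

120459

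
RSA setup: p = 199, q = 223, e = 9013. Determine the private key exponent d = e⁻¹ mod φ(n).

φ(n) = (p−1)(q−1) = 198·222 = 43956.
Need d with 9013·d ≡ 1 (mod 43956). Apply the extended Euclidean algorithm:
43956 = 4×9013 + 7904
9013 = 1×7904 + 1109
7904 = 7×1109 + 141
1109 = 7×141 + 122
141 = 1×122 + 19
122 = 6×19 + 8
19 = 2×8 + 3
8 = 2×3 + 2
3 = 1×2 + 1
2 = 2×1 + 0
Back-substitute:
1 = 3 − 2
1 = −8 + 3·3
1 = 3·19 − 7·8
1 = −7·122 + 45·19
1 = 45·141 − 52·122
1 = −52·1109 + 409·141
1 = 409·7904 − 2915·1109
1 = −2915·9013 + 3324·7904
1 = 3324·43956 − 16211·9013
So 9013·(-16211) ≡ 1 (mod 43956), hence d ≡ -16211 ≡ 27745 (mod 43956).

27745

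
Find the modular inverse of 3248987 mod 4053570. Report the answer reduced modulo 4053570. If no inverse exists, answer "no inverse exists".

Extended Euclidean algorithm:
4053570 = 1·3248987 + 804583
3248987 = 4·804583 + 30655
804583 = 26·30655 + 7553
30655 = 4·7553 + 443
7553 = 17·443 + 22
443 = 20·22 + 3
22 = 7·3 + 1
3 = 3·1 + 0
gcd = 1, so the inverse exists. Back-substitute:
1 = 22 − 7·3
1 = −7·443 + 141·22
1 = 141·7553 − 2404·443
1 = −2404·30655 + 9757·7553
1 = 9757·804583 − 256086·30655
1 = −256086·3248987 + 1034101·804583
1 = 1034101·4053570 − 1290187·3248987
Hence 3248987⁻¹ ≡ -1290187 ≡ 2763383 (mod 4053570).

2763383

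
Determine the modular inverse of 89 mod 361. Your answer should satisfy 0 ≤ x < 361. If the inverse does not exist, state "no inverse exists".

Run Euclid on (361, 89):
361 = 4*89 + 5
89 = 17*5 + 4
5 = 1*4 + 1
4 = 4*1 + 0
Since gcd(89, 361) = 1, back-substitute to write 1 as a combination:
1 = 5 − 4
1 = −89 + 18·5
1 = 18·361 − 73·89
Thus 89·(-73) ≡ 1 (mod 361); reducing, -73 mod 361 = 288.

288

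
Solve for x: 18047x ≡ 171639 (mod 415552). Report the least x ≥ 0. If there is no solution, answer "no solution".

First find gcd(18047, 415552):
415552 = 23·18047 + 471
18047 = 38·471 + 149
471 = 3·149 + 24
149 = 6·24 + 5
24 = 4·5 + 4
5 = 1·4 + 1
4 = 4·1 + 0
gcd = 1, so a unique solution mod 415552 exists.
Back-substitute for the Bézout coefficients:
1 = 5 − 4
1 = −24 + 5·5
1 = 5·149 − 31·24
1 = −31·471 + 98·149
1 = 98·18047 − 3755·471
1 = −3755·415552 + 86463·18047
So 18047·(86463) ≡ 1 (mod 415552), giving 18047⁻¹ ≡ 86463.
x ≡ 18047⁻¹·171639 ≡ 86463·171639 ≡ 229833 (mod 415552).

229833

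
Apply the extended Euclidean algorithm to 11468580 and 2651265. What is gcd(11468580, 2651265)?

Euclidean algorithm:
11468580 = 4·2651265 + 863520
2651265 = 3·863520 + 60705
863520 = 14·60705 + 13650
60705 = 4·13650 + 6105
13650 = 2·6105 + 1440
6105 = 4·1440 + 345
1440 = 4·345 + 60
345 = 5·60 + 45
60 = 1·45 + 15
45 = 3·15 + 0
gcd(11468580, 2651265) = 15.
Working backward:
15 = 60 − 45
15 = −345 + 6·60
15 = 6·1440 − 25·345
15 = −25·6105 + 106·1440
15 = 106·13650 − 237·6105
15 = −237·60705 + 1054·13650
15 = 1054·863520 − 14993·60705
15 = −14993·2651265 + 46033·863520
15 = 46033·11468580 − 199125·2651265
So 15 = (46033)·11468580 + (-199125)·2651265.

15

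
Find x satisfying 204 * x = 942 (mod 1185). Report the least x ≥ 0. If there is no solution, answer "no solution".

First find gcd(204, 1185):
1185 = 5·204 + 165
204 = 1·165 + 39
165 = 4·39 + 9
39 = 4·9 + 3
9 = 3·3 + 0
gcd = 3 and 3 | 942, so solutions exist. Divide through by 3: 68x ≡ 314 (mod 395).
Now find 68⁻¹ mod 395:
395 = 5×68 + 55
68 = 1×55 + 13
55 = 4×13 + 3
13 = 4×3 + 1
3 = 3×1 + 0
Back-substitute:
1 = 13 − 4·3
1 = −4·55 + 17·13
1 = 17·68 − 21·55
1 = −21·395 + 122·68
So 68⁻¹ ≡ 122 (mod 395).
Then x ≡ 122·314 ≡ 388 (mod 395); the smallest non-negative solution is x = 388.

388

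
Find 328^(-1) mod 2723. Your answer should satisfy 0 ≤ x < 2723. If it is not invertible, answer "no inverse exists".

440

gcd(2723, 328) by repeated division:
2723 = 8*328 + 99
328 = 3*99 + 31
99 = 3*31 + 6
31 = 5*6 + 1
6 = 6*1 + 0
The gcd is 1. Working backward:
1 = 31 − 5·6
1 = −5·99 + 16·31
1 = 16·328 − 53·99
1 = −53·2723 + 440·328
So 328·440 ≡ 1 (mod 2723).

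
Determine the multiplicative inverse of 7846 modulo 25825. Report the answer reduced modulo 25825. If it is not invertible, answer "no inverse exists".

2281

Extended Euclidean algorithm:
25825 = 3*7846 + 2287
7846 = 3*2287 + 985
2287 = 2*985 + 317
985 = 3*317 + 34
317 = 9*34 + 11
34 = 3*11 + 1
11 = 11*1 + 0
gcd = 1, so the inverse exists. Back-substitute:
1 = 34 − 3·11
1 = −3·317 + 28·34
1 = 28·985 − 87·317
1 = −87·2287 + 202·985
1 = 202·7846 − 693·2287
1 = −693·25825 + 2281·7846
So 7846·2281 ≡ 1 (mod 25825).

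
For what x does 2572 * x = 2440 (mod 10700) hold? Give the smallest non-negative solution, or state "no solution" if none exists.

First find gcd(2572, 10700):
10700 = 4*2572 + 412
2572 = 6*412 + 100
412 = 4*100 + 12
100 = 8*12 + 4
12 = 3*4 + 0
gcd = 4 and 4 | 2440, so solutions exist. Divide through by 4: 643x ≡ 610 (mod 2675).
Now find 643⁻¹ mod 2675:
2675 = 4×643 + 103
643 = 6×103 + 25
103 = 4×25 + 3
25 = 8×3 + 1
3 = 3×1 + 0
Back-substitute:
1 = 25 − 8·3
1 = −8·103 + 33·25
1 = 33·643 − 206·103
1 = −206·2675 + 857·643
So 643⁻¹ ≡ 857 (mod 2675).
Then x ≡ 857·610 ≡ 1145 (mod 2675); the smallest non-negative solution is x = 1145.

1145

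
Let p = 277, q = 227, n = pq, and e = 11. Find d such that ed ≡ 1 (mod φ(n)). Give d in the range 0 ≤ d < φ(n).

51035

φ(n) = (p−1)(q−1) = 276·226 = 62376.
Need d with 11·d ≡ 1 (mod 62376). Apply the extended Euclidean algorithm:
62376 = 5670·11 + 6
11 = 1·6 + 5
6 = 1·5 + 1
5 = 5·1 + 0
Back-substitute:
1 = 6 − 5
1 = −11 + 2·6
1 = 2·62376 − 11341·11
So 11·(-11341) ≡ 1 (mod 62376), hence d ≡ -11341 ≡ 51035 (mod 62376).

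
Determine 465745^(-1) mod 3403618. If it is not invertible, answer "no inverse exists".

1881587

Run Euclid on (3403618, 465745):
3403618 = 7·465745 + 143403
465745 = 3·143403 + 35536
143403 = 4·35536 + 1259
35536 = 28·1259 + 284
1259 = 4·284 + 123
284 = 2·123 + 38
123 = 3·38 + 9
38 = 4·9 + 2
9 = 4·2 + 1
2 = 2·1 + 0
Since gcd(465745, 3403618) = 1, back-substitute to write 1 as a combination:
1 = 9 − 4·2
1 = −4·38 + 17·9
1 = 17·123 − 55·38
1 = −55·284 + 127·123
1 = 127·1259 − 563·284
1 = −563·35536 + 15891·1259
1 = 15891·143403 − 64127·35536
1 = −64127·465745 + 208272·143403
1 = 208272·3403618 − 1522031·465745
So 465745·(-1522031) ≡ 1 (mod 3403618), and -1522031 ≡ 1881587 (mod 3403618).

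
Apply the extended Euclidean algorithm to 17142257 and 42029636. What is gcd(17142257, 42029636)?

Euclidean algorithm:
42029636 = 2·17142257 + 7745122
17142257 = 2·7745122 + 1652013
7745122 = 4·1652013 + 1137070
1652013 = 1·1137070 + 514943
1137070 = 2·514943 + 107184
514943 = 4·107184 + 86207
107184 = 1·86207 + 20977
86207 = 4·20977 + 2299
20977 = 9·2299 + 286
2299 = 8·286 + 11
286 = 26·11 + 0
gcd(17142257, 42029636) = 11.
Back-substituting:
11 = 2299 − 8·286
11 = −8·20977 + 73·2299
11 = 73·86207 − 300·20977
11 = −300·107184 + 373·86207
11 = 373·514943 − 1792·107184
11 = −1792·1137070 + 3957·514943
11 = 3957·1652013 − 5749·1137070
11 = −5749·7745122 + 26953·1652013
11 = 26953·17142257 − 59655·7745122
11 = −59655·42029636 + 146263·17142257
So 11 = (-59655)·42029636 + (146263)·17142257.

11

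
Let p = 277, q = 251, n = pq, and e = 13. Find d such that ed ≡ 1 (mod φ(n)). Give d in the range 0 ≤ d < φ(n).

53077

φ(n) = (p−1)(q−1) = 276·250 = 69000.
Need d with 13·d ≡ 1 (mod 69000). Apply the extended Euclidean algorithm:
69000 = 5307·13 + 9
13 = 1·9 + 4
9 = 2·4 + 1
4 = 4·1 + 0
Back-substitute:
1 = 9 − 2·4
1 = −2·13 + 3·9
1 = 3·69000 − 15923·13
So 13·(-15923) ≡ 1 (mod 69000), hence d ≡ -15923 ≡ 53077 (mod 69000).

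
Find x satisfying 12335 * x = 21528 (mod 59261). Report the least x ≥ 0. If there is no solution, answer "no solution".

First find gcd(12335, 59261):
59261 = 4·12335 + 9921
12335 = 1·9921 + 2414
9921 = 4·2414 + 265
2414 = 9·265 + 29
265 = 9·29 + 4
29 = 7·4 + 1
4 = 4·1 + 0
gcd = 1, so a unique solution mod 59261 exists.
Back-substitute for the Bézout coefficients:
1 = 29 − 7·4
1 = −7·265 + 64·29
1 = 64·2414 − 583·265
1 = −583·9921 + 2396·2414
1 = 2396·12335 − 2979·9921
1 = −2979·59261 + 14312·12335
So 12335·(14312) ≡ 1 (mod 59261), giving 12335⁻¹ ≡ 14312.
x ≡ 12335⁻¹·21528 ≡ 14312·21528 ≡ 10797 (mod 59261).

10797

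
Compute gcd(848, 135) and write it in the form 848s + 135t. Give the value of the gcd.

Euclidean algorithm:
848 = 6*135 + 38
135 = 3*38 + 21
38 = 1*21 + 17
21 = 1*17 + 4
17 = 4*4 + 1
4 = 4*1 + 0
gcd(848, 135) = 1.
Working backward:
1 = 17 − 4·4
1 = −4·21 + 5·17
1 = 5·38 − 9·21
1 = −9·135 + 32·38
1 = 32·848 − 201·135
So 1 = (32)·848 + (-201)·135.

1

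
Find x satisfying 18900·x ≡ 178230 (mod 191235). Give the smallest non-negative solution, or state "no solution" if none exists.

First find gcd(18900, 191235):
191235 = 10·18900 + 2235
18900 = 8·2235 + 1020
2235 = 2·1020 + 195
1020 = 5·195 + 45
195 = 4·45 + 15
45 = 3·15 + 0
gcd = 15 and 15 | 178230, so solutions exist. Divide through by 15: 1260x ≡ 11882 (mod 12749).
Now find 1260⁻¹ mod 12749:
12749 = 10*1260 + 149
1260 = 8*149 + 68
149 = 2*68 + 13
68 = 5*13 + 3
13 = 4*3 + 1
3 = 3*1 + 0
Back-substitute:
1 = 13 − 4·3
1 = −4·68 + 21·13
1 = 21·149 − 46·68
1 = −46·1260 + 389·149
1 = 389·12749 − 3936·1260
So 1260·(-3936) ≡ 1 (mod 12749), i.e. 1260⁻¹ ≡ 8813.
Then x ≡ 8813·11882 ≡ 8529 (mod 12749); the smallest non-negative solution is x = 8529.

8529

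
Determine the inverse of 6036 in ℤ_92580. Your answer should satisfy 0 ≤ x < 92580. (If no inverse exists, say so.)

Compute gcd(6036, 92580):
92580 = 15*6036 + 2040
6036 = 2*2040 + 1956
2040 = 1*1956 + 84
1956 = 23*84 + 24
84 = 3*24 + 12
24 = 2*12 + 0
gcd(6036, 92580) = 12 ≠ 1, so 6036 has no multiplicative inverse modulo 92580.

no inverse exists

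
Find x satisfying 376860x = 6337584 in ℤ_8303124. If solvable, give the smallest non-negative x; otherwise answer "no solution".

400874

First find gcd(376860, 8303124):
8303124 = 22*376860 + 12204
376860 = 30*12204 + 10740
12204 = 1*10740 + 1464
10740 = 7*1464 + 492
1464 = 2*492 + 480
492 = 1*480 + 12
480 = 40*12 + 0
gcd = 12 and 12 | 6337584, so solutions exist. Divide through by 12: 31405x ≡ 528132 (mod 691927).
Now find 31405⁻¹ mod 691927:
691927 = 22×31405 + 1017
31405 = 30×1017 + 895
1017 = 1×895 + 122
895 = 7×122 + 41
122 = 2×41 + 40
41 = 1×40 + 1
40 = 40×1 + 0
Back-substitute:
1 = 41 − 40
1 = −122 + 3·41
1 = 3·895 − 22·122
1 = −22·1017 + 25·895
1 = 25·31405 − 772·1017
1 = −772·691927 + 17009·31405
So 31405⁻¹ ≡ 17009 (mod 691927).
Then x ≡ 17009·528132 ≡ 400874 (mod 691927); the smallest non-negative solution is x = 400874.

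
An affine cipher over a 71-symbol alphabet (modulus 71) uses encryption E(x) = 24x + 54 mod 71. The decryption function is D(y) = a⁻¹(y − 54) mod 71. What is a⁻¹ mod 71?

3

Run Euclid on (71, 24):
71 = 2*24 + 23
24 = 1*23 + 1
23 = 23*1 + 0
The gcd is 1. Working backward:
1 = 24 − 23
1 = −71 + 3·24
So 24·3 ≡ 1 (mod 71).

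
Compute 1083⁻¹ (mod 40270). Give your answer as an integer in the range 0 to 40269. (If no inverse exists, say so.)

29747

Extended Euclidean algorithm:
40270 = 37·1083 + 199
1083 = 5·199 + 88
199 = 2·88 + 23
88 = 3·23 + 19
23 = 1·19 + 4
19 = 4·4 + 3
4 = 1·3 + 1
3 = 3·1 + 0
The gcd is 1. Working backward:
1 = 4 − 3
1 = −19 + 5·4
1 = 5·23 − 6·19
1 = −6·88 + 23·23
1 = 23·199 − 52·88
1 = −52·1083 + 283·199
1 = 283·40270 − 10523·1083
So 1083·(-10523) ≡ 1 (mod 40270), and -10523 ≡ 29747 (mod 40270).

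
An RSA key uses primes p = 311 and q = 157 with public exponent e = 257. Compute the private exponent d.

φ(n) = (p−1)(q−1) = 310·156 = 48360.
Need d with 257·d ≡ 1 (mod 48360). Apply the extended Euclidean algorithm:
48360 = 188·257 + 44
257 = 5·44 + 37
44 = 1·37 + 7
37 = 5·7 + 2
7 = 3·2 + 1
2 = 2·1 + 0
Back-substitute:
1 = 7 − 3·2
1 = −3·37 + 16·7
1 = 16·44 − 19·37
1 = −19·257 + 111·44
1 = 111·48360 − 20887·257
So 257·(-20887) ≡ 1 (mod 48360), hence d ≡ -20887 ≡ 27473 (mod 48360).

27473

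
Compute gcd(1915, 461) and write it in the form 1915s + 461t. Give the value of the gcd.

Repeated division:
1915 = 4*461 + 71
461 = 6*71 + 35
71 = 2*35 + 1
35 = 35*1 + 0
gcd(1915, 461) = 1.
Express as a combination:
1 = 71 − 2·35
1 = −2·461 + 13·71
1 = 13·1915 − 54·461
So 1 = (13)·1915 + (-54)·461.

1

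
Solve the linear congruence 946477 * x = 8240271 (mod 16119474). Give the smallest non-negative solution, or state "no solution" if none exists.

gcd(946477, 16119474):
16119474 = 17×946477 + 29365
946477 = 32×29365 + 6797
29365 = 4×6797 + 2177
6797 = 3×2177 + 266
2177 = 8×266 + 49
266 = 5×49 + 21
49 = 2×21 + 7
21 = 3×7 + 0
gcd = 7, but 7 ∤ 8240271, so the congruence has no solution.

no solution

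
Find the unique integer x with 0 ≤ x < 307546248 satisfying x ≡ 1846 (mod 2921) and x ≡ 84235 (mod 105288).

Write x = 1846 + 2921·k. Then 2921·k ≡ 84235 − 1846 ≡ 82389 (mod 105288).
Need 2921⁻¹ mod 105288. Extended Euclid on (105288, 2921):
105288 = 36·2921 + 132
2921 = 22·132 + 17
132 = 7·17 + 13
17 = 1·13 + 4
13 = 3·4 + 1
4 = 4·1 + 0
Back-substitute:
1 = 13 − 3·4
1 = −3·17 + 4·13
1 = 4·132 − 31·17
1 = −31·2921 + 686·132
1 = 686·105288 − 24727·2921
2921⁻¹ ≡ 80561 (mod 105288), so k ≡ 80561·82389 ≡ 89997 (mod 105288).
x = 1846 + 2921·89997 = 262883083.

262883083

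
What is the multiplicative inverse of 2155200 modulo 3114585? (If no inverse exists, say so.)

Euclidean algorithm on 3114585, 2155200:
3114585 = 1×2155200 + 959385
2155200 = 2×959385 + 236430
959385 = 4×236430 + 13665
236430 = 17×13665 + 4125
13665 = 3×4125 + 1290
4125 = 3×1290 + 255
1290 = 5×255 + 15
255 = 17×15 + 0
The gcd is 15, not 1, hence no inverse exists.

no inverse exists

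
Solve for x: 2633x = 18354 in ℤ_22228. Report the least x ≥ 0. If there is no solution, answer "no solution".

8238

First find gcd(2633, 22228):
22228 = 8*2633 + 1164
2633 = 2*1164 + 305
1164 = 3*305 + 249
305 = 1*249 + 56
249 = 4*56 + 25
56 = 2*25 + 6
25 = 4*6 + 1
6 = 6*1 + 0
gcd = 1, so a unique solution mod 22228 exists.
Back-substitute for the Bézout coefficients:
1 = 25 − 4·6
1 = −4·56 + 9·25
1 = 9·249 − 40·56
1 = −40·305 + 49·249
1 = 49·1164 − 187·305
1 = −187·2633 + 423·1164
1 = 423·22228 − 3571·2633
So 2633·(-3571) ≡ 1 (mod 22228), giving 2633⁻¹ ≡ 18657.
x ≡ 2633⁻¹·18354 ≡ 18657·18354 ≡ 8238 (mod 22228).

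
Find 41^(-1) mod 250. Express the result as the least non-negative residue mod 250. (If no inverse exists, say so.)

61

Extended Euclidean algorithm:
250 = 6·41 + 4
41 = 10·4 + 1
4 = 4·1 + 0
gcd = 1, so the inverse exists. Back-substitute:
1 = 41 − 10·4
1 = −10·250 + 61·41
So 41·61 ≡ 1 (mod 250).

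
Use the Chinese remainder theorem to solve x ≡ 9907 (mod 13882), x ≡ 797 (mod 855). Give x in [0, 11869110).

Write x = 9907 + 13882·k. Then 13882·k ≡ 797 − 9907 ≡ 295 (mod 855).
Need 13882⁻¹ mod 855. Extended Euclid on (855, 202):
855 = 4·202 + 47
202 = 4·47 + 14
47 = 3·14 + 5
14 = 2·5 + 4
5 = 1·4 + 1
4 = 4·1 + 0
Back-substitute:
1 = 5 − 4
1 = −14 + 3·5
1 = 3·47 − 10·14
1 = −10·202 + 43·47
1 = 43·855 − 182·202
13882⁻¹ ≡ 673 (mod 855), so k ≡ 673·295 ≡ 175 (mod 855).
x = 9907 + 13882·175 = 2439257.

2439257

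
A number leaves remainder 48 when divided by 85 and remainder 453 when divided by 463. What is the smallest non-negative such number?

2768

Write x = 48 + 85·k. Then 85·k ≡ 453 − 48 ≡ 405 (mod 463).
Need 85⁻¹ mod 463. Extended Euclid on (463, 85):
463 = 5×85 + 38
85 = 2×38 + 9
38 = 4×9 + 2
9 = 4×2 + 1
2 = 2×1 + 0
Back-substitute:
1 = 9 − 4·2
1 = −4·38 + 17·9
1 = 17·85 − 38·38
1 = −38·463 + 207·85
85⁻¹ ≡ 207 (mod 463), so k ≡ 207·405 ≡ 32 (mod 463).
x = 48 + 85·32 = 2768.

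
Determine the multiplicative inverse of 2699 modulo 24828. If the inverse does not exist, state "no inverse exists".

19511

Apply the Euclidean algorithm to 24828 and 2699:
24828 = 9·2699 + 537
2699 = 5·537 + 14
537 = 38·14 + 5
14 = 2·5 + 4
5 = 1·4 + 1
4 = 4·1 + 0
The gcd is 1. Working backward:
1 = 5 − 4
1 = −14 + 3·5
1 = 3·537 − 115·14
1 = −115·2699 + 578·537
1 = 578·24828 − 5317·2699
Thus 2699·(-5317) ≡ 1 (mod 24828); reducing, -5317 mod 24828 = 19511.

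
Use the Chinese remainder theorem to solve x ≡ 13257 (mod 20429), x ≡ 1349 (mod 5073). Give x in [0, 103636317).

73884521

Write x = 13257 + 20429·k. Then 20429·k ≡ 1349 − 13257 ≡ 3311 (mod 5073).
Need 20429⁻¹ mod 5073. Extended Euclid on (5073, 137):
5073 = 37×137 + 4
137 = 34×4 + 1
4 = 4×1 + 0
Back-substitute:
1 = 137 − 34·4
1 = −34·5073 + 1259·137
20429⁻¹ ≡ 1259 (mod 5073), so k ≡ 1259·3311 ≡ 3616 (mod 5073).
x = 13257 + 20429·3616 = 73884521.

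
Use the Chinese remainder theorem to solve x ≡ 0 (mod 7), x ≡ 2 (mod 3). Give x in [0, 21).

Write x = 0 + 7·k. Then 7·k ≡ 2 − 0 ≡ 2 (mod 3).
Need 7⁻¹ mod 3. Extended Euclid on (3, 1):
3 = 3*1 + 0
7⁻¹ ≡ 1 (mod 3), so k ≡ 1·2 ≡ 2 (mod 3).
x = 0 + 7·2 = 14.

14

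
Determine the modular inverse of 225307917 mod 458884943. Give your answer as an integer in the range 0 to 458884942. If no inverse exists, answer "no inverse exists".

gcd(458884943, 225307917) by repeated division:
458884943 = 2*225307917 + 8269109
225307917 = 27*8269109 + 2041974
8269109 = 4*2041974 + 101213
2041974 = 20*101213 + 17714
101213 = 5*17714 + 12643
17714 = 1*12643 + 5071
12643 = 2*5071 + 2501
5071 = 2*2501 + 69
2501 = 36*69 + 17
69 = 4*17 + 1
17 = 17*1 + 0
Since gcd(225307917, 458884943) = 1, back-substitute to write 1 as a combination:
1 = 69 − 4·17
1 = −4·2501 + 145·69
1 = 145·5071 − 294·2501
1 = −294·12643 + 733·5071
1 = 733·17714 − 1027·12643
1 = −1027·101213 + 5868·17714
1 = 5868·2041974 − 118387·101213
1 = −118387·8269109 + 479416·2041974
1 = 479416·225307917 − 13062619·8269109
1 = −13062619·458884943 + 26604654·225307917
So 225307917·26604654 ≡ 1 (mod 458884943).

26604654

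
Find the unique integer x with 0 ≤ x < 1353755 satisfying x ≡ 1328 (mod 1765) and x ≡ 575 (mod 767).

329618

Write x = 1328 + 1765·k. Then 1765·k ≡ 575 − 1328 ≡ 14 (mod 767).
Need 1765⁻¹ mod 767. Extended Euclid on (767, 231):
767 = 3·231 + 74
231 = 3·74 + 9
74 = 8·9 + 2
9 = 4·2 + 1
2 = 2·1 + 0
Back-substitute:
1 = 9 − 4·2
1 = −4·74 + 33·9
1 = 33·231 − 103·74
1 = −103·767 + 342·231
1765⁻¹ ≡ 342 (mod 767), so k ≡ 342·14 ≡ 186 (mod 767).
x = 1328 + 1765·186 = 329618.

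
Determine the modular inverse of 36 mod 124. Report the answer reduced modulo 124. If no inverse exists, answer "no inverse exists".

Euclidean algorithm on 124, 36:
124 = 3×36 + 16
36 = 2×16 + 4
16 = 4×4 + 0
The gcd is 4, not 1, hence no inverse exists.

no inverse exists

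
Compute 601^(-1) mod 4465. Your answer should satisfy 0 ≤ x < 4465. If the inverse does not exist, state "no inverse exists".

1471

Extended Euclidean algorithm:
4465 = 7·601 + 258
601 = 2·258 + 85
258 = 3·85 + 3
85 = 28·3 + 1
3 = 3·1 + 0
The gcd is 1. Working backward:
1 = 85 − 28·3
1 = −28·258 + 85·85
1 = 85·601 − 198·258
1 = −198·4465 + 1471·601
So 601·1471 ≡ 1 (mod 4465).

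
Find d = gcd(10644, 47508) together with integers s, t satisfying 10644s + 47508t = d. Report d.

Euclidean algorithm:
47508 = 4*10644 + 4932
10644 = 2*4932 + 780
4932 = 6*780 + 252
780 = 3*252 + 24
252 = 10*24 + 12
24 = 2*12 + 0
gcd(10644, 47508) = 12.
Express as a combination:
12 = 252 − 10·24
12 = −10·780 + 31·252
12 = 31·4932 − 196·780
12 = −196·10644 + 423·4932
12 = 423·47508 − 1888·10644
So 12 = (423)·47508 + (-1888)·10644.

12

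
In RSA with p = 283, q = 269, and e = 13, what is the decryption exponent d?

φ(n) = (p−1)(q−1) = 282·268 = 75576.
Need d with 13·d ≡ 1 (mod 75576). Apply the extended Euclidean algorithm:
75576 = 5813·13 + 7
13 = 1·7 + 6
7 = 1·6 + 1
6 = 6·1 + 0
Back-substitute:
1 = 7 − 6
1 = −13 + 2·7
1 = 2·75576 − 11627·13
So 13·(-11627) ≡ 1 (mod 75576), hence d ≡ -11627 ≡ 63949 (mod 75576).

63949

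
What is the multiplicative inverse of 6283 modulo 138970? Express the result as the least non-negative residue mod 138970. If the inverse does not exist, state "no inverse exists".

Apply the Euclidean algorithm to 138970 and 6283:
138970 = 22*6283 + 744
6283 = 8*744 + 331
744 = 2*331 + 82
331 = 4*82 + 3
82 = 27*3 + 1
3 = 3*1 + 0
Since gcd(6283, 138970) = 1, back-substitute to write 1 as a combination:
1 = 82 − 27·3
1 = −27·331 + 109·82
1 = 109·744 − 245·331
1 = −245·6283 + 2069·744
1 = 2069·138970 − 45763·6283
Thus 6283·(-45763) ≡ 1 (mod 138970); reducing, -45763 mod 138970 = 93207.

93207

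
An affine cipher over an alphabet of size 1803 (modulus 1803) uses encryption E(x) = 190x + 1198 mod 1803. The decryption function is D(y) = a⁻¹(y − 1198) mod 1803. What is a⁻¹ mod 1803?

1357

Extended Euclidean algorithm:
1803 = 9*190 + 93
190 = 2*93 + 4
93 = 23*4 + 1
4 = 4*1 + 0
The gcd is 1. Working backward:
1 = 93 − 23·4
1 = −23·190 + 47·93
1 = 47·1803 − 446·190
So 190·(-446) ≡ 1 (mod 1803), and -446 ≡ 1357 (mod 1803).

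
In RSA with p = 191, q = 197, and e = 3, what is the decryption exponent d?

φ(n) = (p−1)(q−1) = 190·196 = 37240.
Need d with 3·d ≡ 1 (mod 37240). Apply the extended Euclidean algorithm:
37240 = 12413·3 + 1
3 = 3·1 + 0
Back-substitute:
1 = 37240 − 12413·3
So 3·(-12413) ≡ 1 (mod 37240), hence d ≡ -12413 ≡ 24827 (mod 37240).

24827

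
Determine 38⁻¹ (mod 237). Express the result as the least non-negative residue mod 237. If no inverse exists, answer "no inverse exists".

Apply the Euclidean algorithm to 237 and 38:
237 = 6×38 + 9
38 = 4×9 + 2
9 = 4×2 + 1
2 = 2×1 + 0
The gcd is 1. Working backward:
1 = 9 − 4·2
1 = −4·38 + 17·9
1 = 17·237 − 106·38
Hence 38⁻¹ ≡ -106 ≡ 131 (mod 237).

131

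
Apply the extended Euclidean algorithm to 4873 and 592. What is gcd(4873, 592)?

1

Apply Euclid's algorithm to 4873 and 592:
4873 = 8·592 + 137
592 = 4·137 + 44
137 = 3·44 + 5
44 = 8·5 + 4
5 = 1·4 + 1
4 = 4·1 + 0
gcd(4873, 592) = 1.
Express as a combination:
1 = 5 − 4
1 = −44 + 9·5
1 = 9·137 − 28·44
1 = −28·592 + 121·137
1 = 121·4873 − 996·592
So 1 = (121)·4873 + (-996)·592.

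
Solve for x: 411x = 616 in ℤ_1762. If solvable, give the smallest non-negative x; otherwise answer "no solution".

First find gcd(411, 1762):
1762 = 4*411 + 118
411 = 3*118 + 57
118 = 2*57 + 4
57 = 14*4 + 1
4 = 4*1 + 0
gcd = 1, so a unique solution mod 1762 exists.
Back-substitute for the Bézout coefficients:
1 = 57 − 14·4
1 = −14·118 + 29·57
1 = 29·411 − 101·118
1 = −101·1762 + 433·411
So 411·(433) ≡ 1 (mod 1762), giving 411⁻¹ ≡ 433.
x ≡ 411⁻¹·616 ≡ 433·616 ≡ 666 (mod 1762).

666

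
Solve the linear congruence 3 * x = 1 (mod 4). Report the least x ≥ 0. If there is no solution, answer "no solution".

3

First find gcd(3, 4):
4 = 1×3 + 1
3 = 3×1 + 0
gcd = 1, so a unique solution mod 4 exists.
Back-substitute for the Bézout coefficients:
1 = 4 − 3
So 3·(-1) ≡ 1 (mod 4), giving 3⁻¹ ≡ 3.
x ≡ 3⁻¹·1 ≡ 3·1 ≡ 3 (mod 4).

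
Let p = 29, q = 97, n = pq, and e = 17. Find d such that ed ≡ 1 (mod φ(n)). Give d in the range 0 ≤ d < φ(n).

φ(n) = (p−1)(q−1) = 28·96 = 2688.
Need d with 17·d ≡ 1 (mod 2688). Apply the extended Euclidean algorithm:
2688 = 158·17 + 2
17 = 8·2 + 1
2 = 2·1 + 0
Back-substitute:
1 = 17 − 8·2
1 = −8·2688 + 1265·17
So 17·1265 ≡ 1 (mod 2688), hence d = 1265.

1265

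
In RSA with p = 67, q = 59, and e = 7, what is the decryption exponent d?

547

φ(n) = (p−1)(q−1) = 66·58 = 3828.
Need d with 7·d ≡ 1 (mod 3828). Apply the extended Euclidean algorithm:
3828 = 546*7 + 6
7 = 1*6 + 1
6 = 6*1 + 0
Back-substitute:
1 = 7 − 6
1 = −3828 + 547·7
So 7·547 ≡ 1 (mod 3828), hence d = 547.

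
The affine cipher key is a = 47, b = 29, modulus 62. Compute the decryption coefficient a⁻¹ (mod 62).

Extended Euclidean algorithm:
62 = 1×47 + 15
47 = 3×15 + 2
15 = 7×2 + 1
2 = 2×1 + 0
The gcd is 1. Working backward:
1 = 15 − 7·2
1 = −7·47 + 22·15
1 = 22·62 − 29·47
So 47·(-29) ≡ 1 (mod 62), and -29 ≡ 33 (mod 62).

33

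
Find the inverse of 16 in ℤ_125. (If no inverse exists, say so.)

Extended Euclidean algorithm:
125 = 7×16 + 13
16 = 1×13 + 3
13 = 4×3 + 1
3 = 3×1 + 0
Since gcd(16, 125) = 1, back-substitute to write 1 as a combination:
1 = 13 − 4·3
1 = −4·16 + 5·13
1 = 5·125 − 39·16
So 16·(-39) ≡ 1 (mod 125), and -39 ≡ 86 (mod 125).

86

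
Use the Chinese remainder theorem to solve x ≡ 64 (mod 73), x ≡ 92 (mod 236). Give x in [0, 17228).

8824

Write x = 64 + 73·k. Then 73·k ≡ 92 − 64 ≡ 28 (mod 236).
Need 73⁻¹ mod 236. Extended Euclid on (236, 73):
236 = 3*73 + 17
73 = 4*17 + 5
17 = 3*5 + 2
5 = 2*2 + 1
2 = 2*1 + 0
Back-substitute:
1 = 5 − 2·2
1 = −2·17 + 7·5
1 = 7·73 − 30·17
1 = −30·236 + 97·73
73⁻¹ ≡ 97 (mod 236), so k ≡ 97·28 ≡ 120 (mod 236).
x = 64 + 73·120 = 8824.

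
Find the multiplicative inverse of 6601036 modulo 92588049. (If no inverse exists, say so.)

12455332

Extended Euclidean algorithm:
92588049 = 14*6601036 + 173545
6601036 = 38*173545 + 6326
173545 = 27*6326 + 2743
6326 = 2*2743 + 840
2743 = 3*840 + 223
840 = 3*223 + 171
223 = 1*171 + 52
171 = 3*52 + 15
52 = 3*15 + 7
15 = 2*7 + 1
7 = 7*1 + 0
gcd = 1, so the inverse exists. Back-substitute:
1 = 15 − 2·7
1 = −2·52 + 7·15
1 = 7·171 − 23·52
1 = −23·223 + 30·171
1 = 30·840 − 113·223
1 = −113·2743 + 369·840
1 = 369·6326 − 851·2743
1 = −851·173545 + 23346·6326
1 = 23346·6601036 − 887999·173545
1 = −887999·92588049 + 12455332·6601036
So 6601036·12455332 ≡ 1 (mod 92588049).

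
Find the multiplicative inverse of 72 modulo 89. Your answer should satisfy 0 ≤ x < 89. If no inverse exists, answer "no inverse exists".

Apply the Euclidean algorithm to 89 and 72:
89 = 1×72 + 17
72 = 4×17 + 4
17 = 4×4 + 1
4 = 4×1 + 0
Since gcd(72, 89) = 1, back-substitute to write 1 as a combination:
1 = 17 − 4·4
1 = −4·72 + 17·17
1 = 17·89 − 21·72
Thus 72·(-21) ≡ 1 (mod 89); reducing, -21 mod 89 = 68.

68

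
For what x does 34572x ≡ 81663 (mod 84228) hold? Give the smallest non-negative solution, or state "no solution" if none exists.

gcd(34572, 84228):
84228 = 2×34572 + 15084
34572 = 2×15084 + 4404
15084 = 3×4404 + 1872
4404 = 2×1872 + 660
1872 = 2×660 + 552
660 = 1×552 + 108
552 = 5×108 + 12
108 = 9×12 + 0
gcd = 12, but 12 ∤ 81663, so the congruence has no solution.

no solution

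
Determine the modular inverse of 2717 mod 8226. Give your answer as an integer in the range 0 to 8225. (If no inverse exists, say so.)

Apply the Euclidean algorithm to 8226 and 2717:
8226 = 3×2717 + 75
2717 = 36×75 + 17
75 = 4×17 + 7
17 = 2×7 + 3
7 = 2×3 + 1
3 = 3×1 + 0
The gcd is 1. Working backward:
1 = 7 − 2·3
1 = −2·17 + 5·7
1 = 5·75 − 22·17
1 = −22·2717 + 797·75
1 = 797·8226 − 2413·2717
Thus 2717·(-2413) ≡ 1 (mod 8226); reducing, -2413 mod 8226 = 5813.

5813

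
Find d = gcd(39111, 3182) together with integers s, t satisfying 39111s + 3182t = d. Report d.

1

Euclidean algorithm:
39111 = 12×3182 + 927
3182 = 3×927 + 401
927 = 2×401 + 125
401 = 3×125 + 26
125 = 4×26 + 21
26 = 1×21 + 5
21 = 4×5 + 1
5 = 5×1 + 0
gcd(39111, 3182) = 1.
Back-substituting:
1 = 21 − 4·5
1 = −4·26 + 5·21
1 = 5·125 − 24·26
1 = −24·401 + 77·125
1 = 77·927 − 178·401
1 = −178·3182 + 611·927
1 = 611·39111 − 7510·3182
So 1 = (611)·39111 + (-7510)·3182.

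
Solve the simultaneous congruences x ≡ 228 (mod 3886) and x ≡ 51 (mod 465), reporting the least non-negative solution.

594786

Write x = 228 + 3886·k. Then 3886·k ≡ 51 − 228 ≡ 288 (mod 465).
Need 3886⁻¹ mod 465. Extended Euclid on (465, 166):
465 = 2·166 + 133
166 = 1·133 + 33
133 = 4·33 + 1
33 = 33·1 + 0
Back-substitute:
1 = 133 − 4·33
1 = −4·166 + 5·133
1 = 5·465 − 14·166
3886⁻¹ ≡ 451 (mod 465), so k ≡ 451·288 ≡ 153 (mod 465).
x = 228 + 3886·153 = 594786.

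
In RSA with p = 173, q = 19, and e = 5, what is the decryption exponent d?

φ(n) = (p−1)(q−1) = 172·18 = 3096.
Need d with 5·d ≡ 1 (mod 3096). Apply the extended Euclidean algorithm:
3096 = 619*5 + 1
5 = 5*1 + 0
Back-substitute:
1 = 3096 − 619·5
So 5·(-619) ≡ 1 (mod 3096), hence d ≡ -619 ≡ 2477 (mod 3096).

2477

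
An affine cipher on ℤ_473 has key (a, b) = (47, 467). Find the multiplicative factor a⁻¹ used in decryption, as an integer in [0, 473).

gcd(473, 47) by repeated division:
473 = 10·47 + 3
47 = 15·3 + 2
3 = 1·2 + 1
2 = 2·1 + 0
gcd = 1, so the inverse exists. Back-substitute:
1 = 3 − 2
1 = −47 + 16·3
1 = 16·473 − 161·47
So 47·(-161) ≡ 1 (mod 473), and -161 ≡ 312 (mod 473).

312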